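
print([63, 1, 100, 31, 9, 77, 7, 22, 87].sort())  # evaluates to None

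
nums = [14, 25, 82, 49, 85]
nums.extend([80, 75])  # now [14, 25, 82, 49, 85, 80, 75]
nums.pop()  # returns 75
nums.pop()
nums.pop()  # 85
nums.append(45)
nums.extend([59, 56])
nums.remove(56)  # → [14, 25, 82, 49, 45, 59]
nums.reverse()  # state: [59, 45, 49, 82, 25, 14]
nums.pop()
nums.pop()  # 25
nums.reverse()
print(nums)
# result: [82, 49, 45, 59]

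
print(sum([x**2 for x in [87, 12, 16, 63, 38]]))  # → 13382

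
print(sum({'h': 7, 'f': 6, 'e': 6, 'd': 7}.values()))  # 26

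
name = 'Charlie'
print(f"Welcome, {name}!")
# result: Welcome, Charlie!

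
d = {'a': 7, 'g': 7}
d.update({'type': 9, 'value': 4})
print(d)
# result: {'a': 7, 'g': 7, 'type': 9, 'value': 4}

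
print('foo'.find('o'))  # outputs 1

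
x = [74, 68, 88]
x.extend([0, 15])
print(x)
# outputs [74, 68, 88, 0, 15]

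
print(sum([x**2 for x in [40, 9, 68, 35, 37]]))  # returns 8899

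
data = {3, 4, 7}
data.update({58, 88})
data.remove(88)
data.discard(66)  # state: {3, 4, 7, 58}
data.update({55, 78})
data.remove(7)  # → {3, 4, 55, 58, 78}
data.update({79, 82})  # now {3, 4, 55, 58, 78, 79, 82}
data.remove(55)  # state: {3, 4, 58, 78, 79, 82}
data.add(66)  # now {3, 4, 58, 66, 78, 79, 82}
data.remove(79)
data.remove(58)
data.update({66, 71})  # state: {3, 4, 66, 71, 78, 82}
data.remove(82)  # {3, 4, 66, 71, 78}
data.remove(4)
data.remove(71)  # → {3, 66, 78}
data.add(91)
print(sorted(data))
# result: [3, 66, 78, 91]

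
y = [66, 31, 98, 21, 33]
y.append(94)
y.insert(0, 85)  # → [85, 66, 31, 98, 21, 33, 94]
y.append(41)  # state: [85, 66, 31, 98, 21, 33, 94, 41]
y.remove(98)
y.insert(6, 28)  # [85, 66, 31, 21, 33, 94, 28, 41]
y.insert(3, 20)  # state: [85, 66, 31, 20, 21, 33, 94, 28, 41]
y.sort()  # [20, 21, 28, 31, 33, 41, 66, 85, 94]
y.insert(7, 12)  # [20, 21, 28, 31, 33, 41, 66, 12, 85, 94]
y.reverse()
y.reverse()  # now [20, 21, 28, 31, 33, 41, 66, 12, 85, 94]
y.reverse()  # [94, 85, 12, 66, 41, 33, 31, 28, 21, 20]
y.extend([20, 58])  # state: [94, 85, 12, 66, 41, 33, 31, 28, 21, 20, 20, 58]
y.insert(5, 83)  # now [94, 85, 12, 66, 41, 83, 33, 31, 28, 21, 20, 20, 58]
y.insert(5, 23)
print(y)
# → [94, 85, 12, 66, 41, 23, 83, 33, 31, 28, 21, 20, 20, 58]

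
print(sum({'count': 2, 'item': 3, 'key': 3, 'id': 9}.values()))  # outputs 17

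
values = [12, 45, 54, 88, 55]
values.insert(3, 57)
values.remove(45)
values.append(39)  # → [12, 54, 57, 88, 55, 39]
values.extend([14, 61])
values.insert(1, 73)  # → [12, 73, 54, 57, 88, 55, 39, 14, 61]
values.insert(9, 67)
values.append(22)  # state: [12, 73, 54, 57, 88, 55, 39, 14, 61, 67, 22]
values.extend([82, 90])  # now [12, 73, 54, 57, 88, 55, 39, 14, 61, 67, 22, 82, 90]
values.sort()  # [12, 14, 22, 39, 54, 55, 57, 61, 67, 73, 82, 88, 90]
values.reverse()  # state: [90, 88, 82, 73, 67, 61, 57, 55, 54, 39, 22, 14, 12]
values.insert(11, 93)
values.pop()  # 12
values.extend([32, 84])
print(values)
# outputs [90, 88, 82, 73, 67, 61, 57, 55, 54, 39, 22, 93, 14, 32, 84]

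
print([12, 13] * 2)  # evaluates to [12, 13, 12, 13]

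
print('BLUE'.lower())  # blue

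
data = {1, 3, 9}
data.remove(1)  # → {3, 9}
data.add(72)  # {3, 9, 72}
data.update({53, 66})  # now {3, 9, 53, 66, 72}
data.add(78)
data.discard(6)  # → {3, 9, 53, 66, 72, 78}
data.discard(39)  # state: {3, 9, 53, 66, 72, 78}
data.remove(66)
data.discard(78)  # {3, 9, 53, 72}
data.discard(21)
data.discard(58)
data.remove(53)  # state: {3, 9, 72}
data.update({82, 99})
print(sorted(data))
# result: [3, 9, 72, 82, 99]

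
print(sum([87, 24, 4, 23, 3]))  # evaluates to 141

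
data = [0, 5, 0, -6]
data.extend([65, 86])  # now [0, 5, 0, -6, 65, 86]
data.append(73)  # [0, 5, 0, -6, 65, 86, 73]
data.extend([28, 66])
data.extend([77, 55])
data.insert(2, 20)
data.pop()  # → 55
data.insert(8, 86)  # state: [0, 5, 20, 0, -6, 65, 86, 73, 86, 28, 66, 77]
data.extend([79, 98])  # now [0, 5, 20, 0, -6, 65, 86, 73, 86, 28, 66, 77, 79, 98]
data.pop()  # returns 98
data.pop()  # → 79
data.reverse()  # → [77, 66, 28, 86, 73, 86, 65, -6, 0, 20, 5, 0]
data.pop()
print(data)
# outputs [77, 66, 28, 86, 73, 86, 65, -6, 0, 20, 5]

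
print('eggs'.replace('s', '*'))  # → egg*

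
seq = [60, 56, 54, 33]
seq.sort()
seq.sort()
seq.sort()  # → [33, 54, 56, 60]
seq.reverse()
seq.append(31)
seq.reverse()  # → [31, 33, 54, 56, 60]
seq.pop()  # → 60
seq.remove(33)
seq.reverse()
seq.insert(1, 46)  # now [56, 46, 54, 31]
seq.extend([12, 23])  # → [56, 46, 54, 31, 12, 23]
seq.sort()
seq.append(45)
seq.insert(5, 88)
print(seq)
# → [12, 23, 31, 46, 54, 88, 56, 45]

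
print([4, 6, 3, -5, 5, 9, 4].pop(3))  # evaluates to -5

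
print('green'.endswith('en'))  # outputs True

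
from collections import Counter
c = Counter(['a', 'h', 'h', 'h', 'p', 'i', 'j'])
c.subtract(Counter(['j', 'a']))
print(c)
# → Counter({'h': 3, 'p': 1, 'i': 1, 'a': 0, 'j': 0})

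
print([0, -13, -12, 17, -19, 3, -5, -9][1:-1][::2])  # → [-13, 17, 3]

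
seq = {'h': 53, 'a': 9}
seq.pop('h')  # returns 53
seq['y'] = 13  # {'a': 9, 'y': 13}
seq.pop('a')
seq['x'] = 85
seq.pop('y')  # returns 13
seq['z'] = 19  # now {'x': 85, 'z': 19}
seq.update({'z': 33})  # {'x': 85, 'z': 33}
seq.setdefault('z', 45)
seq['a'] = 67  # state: {'x': 85, 'z': 33, 'a': 67}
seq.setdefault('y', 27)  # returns 27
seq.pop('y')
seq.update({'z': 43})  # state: {'x': 85, 'z': 43, 'a': 67}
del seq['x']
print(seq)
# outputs {'z': 43, 'a': 67}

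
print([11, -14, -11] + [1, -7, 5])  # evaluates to [11, -14, -11, 1, -7, 5]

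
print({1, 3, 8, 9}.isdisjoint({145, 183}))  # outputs True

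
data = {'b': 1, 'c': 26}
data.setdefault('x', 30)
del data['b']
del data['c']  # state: {'x': 30}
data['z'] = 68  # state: {'x': 30, 'z': 68}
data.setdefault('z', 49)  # 68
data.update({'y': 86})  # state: {'x': 30, 'z': 68, 'y': 86}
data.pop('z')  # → 68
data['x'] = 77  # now {'x': 77, 'y': 86}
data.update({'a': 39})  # {'x': 77, 'y': 86, 'a': 39}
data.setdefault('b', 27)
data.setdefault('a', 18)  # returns 39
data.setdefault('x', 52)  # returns 77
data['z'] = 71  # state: {'x': 77, 'y': 86, 'a': 39, 'b': 27, 'z': 71}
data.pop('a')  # 39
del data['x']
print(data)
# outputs {'y': 86, 'b': 27, 'z': 71}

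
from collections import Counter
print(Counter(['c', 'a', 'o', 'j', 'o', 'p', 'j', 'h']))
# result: Counter({'o': 2, 'j': 2, 'c': 1, 'a': 1, 'p': 1, 'h': 1})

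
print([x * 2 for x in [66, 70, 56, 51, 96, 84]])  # [132, 140, 112, 102, 192, 168]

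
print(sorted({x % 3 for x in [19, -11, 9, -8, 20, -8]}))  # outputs [0, 1, 2]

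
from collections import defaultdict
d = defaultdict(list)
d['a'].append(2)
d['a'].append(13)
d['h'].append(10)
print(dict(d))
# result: {'a': [2, 13], 'h': [10]}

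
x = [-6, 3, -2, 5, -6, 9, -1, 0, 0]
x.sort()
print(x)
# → [-6, -6, -2, -1, 0, 0, 3, 5, 9]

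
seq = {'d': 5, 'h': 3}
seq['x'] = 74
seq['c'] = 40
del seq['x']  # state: {'d': 5, 'h': 3, 'c': 40}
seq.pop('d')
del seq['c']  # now {'h': 3}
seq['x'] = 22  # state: {'h': 3, 'x': 22}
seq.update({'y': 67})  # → {'h': 3, 'x': 22, 'y': 67}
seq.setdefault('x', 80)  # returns 22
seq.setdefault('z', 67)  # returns 67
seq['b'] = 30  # {'h': 3, 'x': 22, 'y': 67, 'z': 67, 'b': 30}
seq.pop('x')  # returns 22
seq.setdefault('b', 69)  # 30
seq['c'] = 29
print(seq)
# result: {'h': 3, 'y': 67, 'z': 67, 'b': 30, 'c': 29}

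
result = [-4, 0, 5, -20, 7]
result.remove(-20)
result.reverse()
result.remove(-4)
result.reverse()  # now [0, 5, 7]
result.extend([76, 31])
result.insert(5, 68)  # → [0, 5, 7, 76, 31, 68]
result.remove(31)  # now [0, 5, 7, 76, 68]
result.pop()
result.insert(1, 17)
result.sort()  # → [0, 5, 7, 17, 76]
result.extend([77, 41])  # [0, 5, 7, 17, 76, 77, 41]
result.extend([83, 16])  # [0, 5, 7, 17, 76, 77, 41, 83, 16]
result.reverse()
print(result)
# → [16, 83, 41, 77, 76, 17, 7, 5, 0]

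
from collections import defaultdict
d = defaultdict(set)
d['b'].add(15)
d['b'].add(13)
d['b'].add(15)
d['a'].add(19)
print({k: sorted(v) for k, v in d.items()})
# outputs {'b': [13, 15], 'a': [19]}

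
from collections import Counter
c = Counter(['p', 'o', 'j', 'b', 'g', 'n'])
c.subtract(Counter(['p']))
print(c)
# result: Counter({'o': 1, 'j': 1, 'b': 1, 'g': 1, 'n': 1, 'p': 0})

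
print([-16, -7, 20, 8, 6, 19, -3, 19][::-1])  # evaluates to [19, -3, 19, 6, 8, 20, -7, -16]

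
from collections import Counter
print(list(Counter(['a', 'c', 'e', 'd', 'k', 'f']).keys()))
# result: ['a', 'c', 'e', 'd', 'k', 'f']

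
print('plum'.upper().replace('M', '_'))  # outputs PLU_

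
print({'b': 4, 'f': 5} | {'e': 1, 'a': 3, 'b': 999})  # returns {'b': 999, 'f': 5, 'e': 1, 'a': 3}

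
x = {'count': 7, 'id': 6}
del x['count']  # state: {'id': 6}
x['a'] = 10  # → {'id': 6, 'a': 10}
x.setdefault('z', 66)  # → 66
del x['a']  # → {'id': 6, 'z': 66}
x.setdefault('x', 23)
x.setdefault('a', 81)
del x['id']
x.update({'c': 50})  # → {'z': 66, 'x': 23, 'a': 81, 'c': 50}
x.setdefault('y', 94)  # 94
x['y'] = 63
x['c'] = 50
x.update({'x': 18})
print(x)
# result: {'z': 66, 'x': 18, 'a': 81, 'c': 50, 'y': 63}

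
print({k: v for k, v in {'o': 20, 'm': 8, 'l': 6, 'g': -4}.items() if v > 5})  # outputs {'o': 20, 'm': 8, 'l': 6}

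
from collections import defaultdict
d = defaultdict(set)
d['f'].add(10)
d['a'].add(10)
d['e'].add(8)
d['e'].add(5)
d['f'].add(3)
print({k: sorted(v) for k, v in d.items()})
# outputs {'f': [3, 10], 'a': [10], 'e': [5, 8]}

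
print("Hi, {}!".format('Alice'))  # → Hi, Alice!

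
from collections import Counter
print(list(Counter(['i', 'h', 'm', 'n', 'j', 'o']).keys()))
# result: ['i', 'h', 'm', 'n', 'j', 'o']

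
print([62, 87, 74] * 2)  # [62, 87, 74, 62, 87, 74]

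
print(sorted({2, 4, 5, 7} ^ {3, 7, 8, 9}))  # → [2, 3, 4, 5, 8, 9]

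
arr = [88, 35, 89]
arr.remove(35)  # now [88, 89]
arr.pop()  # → 89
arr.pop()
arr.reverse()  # []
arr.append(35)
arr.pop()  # 35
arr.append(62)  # [62]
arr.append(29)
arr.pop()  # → 29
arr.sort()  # [62]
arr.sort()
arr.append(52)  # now [62, 52]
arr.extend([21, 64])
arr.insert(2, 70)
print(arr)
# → [62, 52, 70, 21, 64]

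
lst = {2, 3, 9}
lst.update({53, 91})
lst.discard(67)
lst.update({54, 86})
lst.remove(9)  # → {2, 3, 53, 54, 86, 91}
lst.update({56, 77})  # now {2, 3, 53, 54, 56, 77, 86, 91}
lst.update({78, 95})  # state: {2, 3, 53, 54, 56, 77, 78, 86, 91, 95}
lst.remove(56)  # {2, 3, 53, 54, 77, 78, 86, 91, 95}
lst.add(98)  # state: {2, 3, 53, 54, 77, 78, 86, 91, 95, 98}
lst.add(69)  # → {2, 3, 53, 54, 69, 77, 78, 86, 91, 95, 98}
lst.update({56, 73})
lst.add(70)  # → {2, 3, 53, 54, 56, 69, 70, 73, 77, 78, 86, 91, 95, 98}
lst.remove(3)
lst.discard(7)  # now {2, 53, 54, 56, 69, 70, 73, 77, 78, 86, 91, 95, 98}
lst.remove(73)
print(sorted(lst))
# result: [2, 53, 54, 56, 69, 70, 77, 78, 86, 91, 95, 98]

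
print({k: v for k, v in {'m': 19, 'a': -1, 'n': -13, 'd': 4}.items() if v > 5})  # {'m': 19}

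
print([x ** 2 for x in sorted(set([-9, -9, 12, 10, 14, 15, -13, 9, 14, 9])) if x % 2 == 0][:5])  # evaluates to [100, 144, 196]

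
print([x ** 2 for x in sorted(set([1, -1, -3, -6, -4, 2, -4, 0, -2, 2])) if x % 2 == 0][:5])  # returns [36, 16, 4, 0, 4]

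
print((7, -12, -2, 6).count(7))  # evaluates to 1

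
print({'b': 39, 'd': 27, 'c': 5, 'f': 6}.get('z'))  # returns None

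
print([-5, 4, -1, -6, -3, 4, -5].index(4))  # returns 1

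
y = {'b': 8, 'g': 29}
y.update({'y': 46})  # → {'b': 8, 'g': 29, 'y': 46}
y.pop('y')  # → 46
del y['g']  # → {'b': 8}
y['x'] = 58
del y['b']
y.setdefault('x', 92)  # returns 58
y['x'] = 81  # {'x': 81}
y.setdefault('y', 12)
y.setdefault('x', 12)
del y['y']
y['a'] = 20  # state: {'x': 81, 'a': 20}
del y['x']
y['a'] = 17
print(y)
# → {'a': 17}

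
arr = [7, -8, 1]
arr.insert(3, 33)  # [7, -8, 1, 33]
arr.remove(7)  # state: [-8, 1, 33]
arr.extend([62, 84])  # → [-8, 1, 33, 62, 84]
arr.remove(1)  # [-8, 33, 62, 84]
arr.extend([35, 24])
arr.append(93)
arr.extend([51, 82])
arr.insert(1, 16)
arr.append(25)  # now [-8, 16, 33, 62, 84, 35, 24, 93, 51, 82, 25]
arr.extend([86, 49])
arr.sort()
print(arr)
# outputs [-8, 16, 24, 25, 33, 35, 49, 51, 62, 82, 84, 86, 93]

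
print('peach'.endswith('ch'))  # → True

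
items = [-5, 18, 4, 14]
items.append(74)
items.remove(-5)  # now [18, 4, 14, 74]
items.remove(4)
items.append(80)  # [18, 14, 74, 80]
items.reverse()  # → [80, 74, 14, 18]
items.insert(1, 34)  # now [80, 34, 74, 14, 18]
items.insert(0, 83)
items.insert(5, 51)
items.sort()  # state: [14, 18, 34, 51, 74, 80, 83]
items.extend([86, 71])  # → [14, 18, 34, 51, 74, 80, 83, 86, 71]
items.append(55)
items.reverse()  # [55, 71, 86, 83, 80, 74, 51, 34, 18, 14]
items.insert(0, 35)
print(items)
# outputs [35, 55, 71, 86, 83, 80, 74, 51, 34, 18, 14]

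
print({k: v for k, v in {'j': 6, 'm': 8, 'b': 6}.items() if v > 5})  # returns {'j': 6, 'm': 8, 'b': 6}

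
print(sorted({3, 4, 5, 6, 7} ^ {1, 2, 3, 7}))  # [1, 2, 4, 5, 6]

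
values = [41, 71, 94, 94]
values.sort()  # [41, 71, 94, 94]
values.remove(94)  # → [41, 71, 94]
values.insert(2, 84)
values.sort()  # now [41, 71, 84, 94]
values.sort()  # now [41, 71, 84, 94]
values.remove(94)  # [41, 71, 84]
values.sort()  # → [41, 71, 84]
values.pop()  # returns 84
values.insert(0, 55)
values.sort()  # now [41, 55, 71]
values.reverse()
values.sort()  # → [41, 55, 71]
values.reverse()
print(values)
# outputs [71, 55, 41]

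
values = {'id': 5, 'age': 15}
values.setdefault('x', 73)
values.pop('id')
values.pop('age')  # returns 15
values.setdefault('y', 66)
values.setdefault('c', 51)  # 51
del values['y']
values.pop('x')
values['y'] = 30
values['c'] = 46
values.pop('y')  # 30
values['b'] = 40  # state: {'c': 46, 'b': 40}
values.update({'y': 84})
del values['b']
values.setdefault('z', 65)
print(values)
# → {'c': 46, 'y': 84, 'z': 65}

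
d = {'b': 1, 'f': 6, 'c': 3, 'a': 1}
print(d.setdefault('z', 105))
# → 105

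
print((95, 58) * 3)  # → (95, 58, 95, 58, 95, 58)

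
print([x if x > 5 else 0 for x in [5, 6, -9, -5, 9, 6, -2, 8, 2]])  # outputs [0, 6, 0, 0, 9, 6, 0, 8, 0]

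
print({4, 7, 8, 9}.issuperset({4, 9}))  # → True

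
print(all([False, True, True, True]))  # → False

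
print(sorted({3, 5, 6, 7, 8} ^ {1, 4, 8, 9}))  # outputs [1, 3, 4, 5, 6, 7, 9]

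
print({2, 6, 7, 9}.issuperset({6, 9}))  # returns True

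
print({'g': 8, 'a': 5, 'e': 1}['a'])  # 5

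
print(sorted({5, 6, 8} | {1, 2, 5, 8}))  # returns [1, 2, 5, 6, 8]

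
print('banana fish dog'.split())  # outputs ['banana', 'fish', 'dog']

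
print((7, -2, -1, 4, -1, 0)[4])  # -1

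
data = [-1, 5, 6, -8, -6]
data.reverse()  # [-6, -8, 6, 5, -1]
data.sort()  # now [-8, -6, -1, 5, 6]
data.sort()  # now [-8, -6, -1, 5, 6]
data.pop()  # 6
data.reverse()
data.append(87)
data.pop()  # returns 87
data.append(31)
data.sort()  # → [-8, -6, -1, 5, 31]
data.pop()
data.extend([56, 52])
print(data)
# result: [-8, -6, -1, 5, 56, 52]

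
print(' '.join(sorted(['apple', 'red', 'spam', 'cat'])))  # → apple cat red spam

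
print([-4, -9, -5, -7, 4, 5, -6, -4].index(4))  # 4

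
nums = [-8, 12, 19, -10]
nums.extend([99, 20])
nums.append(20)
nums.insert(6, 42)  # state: [-8, 12, 19, -10, 99, 20, 42, 20]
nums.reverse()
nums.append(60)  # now [20, 42, 20, 99, -10, 19, 12, -8, 60]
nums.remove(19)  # [20, 42, 20, 99, -10, 12, -8, 60]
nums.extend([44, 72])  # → [20, 42, 20, 99, -10, 12, -8, 60, 44, 72]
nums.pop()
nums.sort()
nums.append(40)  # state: [-10, -8, 12, 20, 20, 42, 44, 60, 99, 40]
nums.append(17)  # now [-10, -8, 12, 20, 20, 42, 44, 60, 99, 40, 17]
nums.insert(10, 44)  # [-10, -8, 12, 20, 20, 42, 44, 60, 99, 40, 44, 17]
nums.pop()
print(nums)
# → [-10, -8, 12, 20, 20, 42, 44, 60, 99, 40, 44]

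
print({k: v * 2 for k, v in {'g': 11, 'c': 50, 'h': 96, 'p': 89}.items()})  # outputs {'g': 22, 'c': 100, 'h': 192, 'p': 178}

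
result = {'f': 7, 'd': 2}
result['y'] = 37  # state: {'f': 7, 'd': 2, 'y': 37}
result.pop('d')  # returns 2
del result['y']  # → {'f': 7}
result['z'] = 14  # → {'f': 7, 'z': 14}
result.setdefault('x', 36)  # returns 36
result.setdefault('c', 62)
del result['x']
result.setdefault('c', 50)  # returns 62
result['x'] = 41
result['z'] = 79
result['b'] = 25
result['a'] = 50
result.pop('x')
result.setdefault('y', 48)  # 48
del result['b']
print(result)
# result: {'f': 7, 'z': 79, 'c': 62, 'a': 50, 'y': 48}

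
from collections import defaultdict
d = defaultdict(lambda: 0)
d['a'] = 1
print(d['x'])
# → 0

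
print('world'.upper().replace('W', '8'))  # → 8ORLD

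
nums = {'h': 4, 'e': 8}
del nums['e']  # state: {'h': 4}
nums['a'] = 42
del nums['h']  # {'a': 42}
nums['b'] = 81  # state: {'a': 42, 'b': 81}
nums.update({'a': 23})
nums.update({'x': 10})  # {'a': 23, 'b': 81, 'x': 10}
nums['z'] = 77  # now {'a': 23, 'b': 81, 'x': 10, 'z': 77}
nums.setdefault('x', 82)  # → 10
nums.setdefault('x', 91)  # 10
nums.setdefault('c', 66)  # 66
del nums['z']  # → {'a': 23, 'b': 81, 'x': 10, 'c': 66}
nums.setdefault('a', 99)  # 23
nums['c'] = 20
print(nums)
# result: {'a': 23, 'b': 81, 'x': 10, 'c': 20}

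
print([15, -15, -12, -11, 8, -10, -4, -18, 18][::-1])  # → [18, -18, -4, -10, 8, -11, -12, -15, 15]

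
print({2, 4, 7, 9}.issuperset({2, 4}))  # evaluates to True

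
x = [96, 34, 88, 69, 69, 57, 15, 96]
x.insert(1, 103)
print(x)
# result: [96, 103, 34, 88, 69, 69, 57, 15, 96]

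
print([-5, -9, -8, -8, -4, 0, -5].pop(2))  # -8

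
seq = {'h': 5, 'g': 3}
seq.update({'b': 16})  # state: {'h': 5, 'g': 3, 'b': 16}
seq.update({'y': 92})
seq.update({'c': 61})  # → {'h': 5, 'g': 3, 'b': 16, 'y': 92, 'c': 61}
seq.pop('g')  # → 3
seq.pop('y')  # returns 92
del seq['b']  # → {'h': 5, 'c': 61}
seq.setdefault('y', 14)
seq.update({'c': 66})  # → {'h': 5, 'c': 66, 'y': 14}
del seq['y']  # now {'h': 5, 'c': 66}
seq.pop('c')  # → 66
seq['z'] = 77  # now {'h': 5, 'z': 77}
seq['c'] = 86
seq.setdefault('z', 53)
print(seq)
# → {'h': 5, 'z': 77, 'c': 86}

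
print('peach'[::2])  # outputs pah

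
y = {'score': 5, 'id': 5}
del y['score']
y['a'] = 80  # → {'id': 5, 'a': 80}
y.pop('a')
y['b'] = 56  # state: {'id': 5, 'b': 56}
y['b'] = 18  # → {'id': 5, 'b': 18}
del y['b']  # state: {'id': 5}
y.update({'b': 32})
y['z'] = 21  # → {'id': 5, 'b': 32, 'z': 21}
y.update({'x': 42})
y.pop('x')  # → 42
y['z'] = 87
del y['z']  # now {'id': 5, 'b': 32}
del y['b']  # {'id': 5}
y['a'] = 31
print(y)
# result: {'id': 5, 'a': 31}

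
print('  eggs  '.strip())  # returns eggs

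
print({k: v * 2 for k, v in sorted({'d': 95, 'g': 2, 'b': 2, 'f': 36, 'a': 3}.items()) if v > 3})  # {'d': 190, 'f': 72}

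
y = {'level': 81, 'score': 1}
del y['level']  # {'score': 1}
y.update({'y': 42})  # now {'score': 1, 'y': 42}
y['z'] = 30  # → {'score': 1, 'y': 42, 'z': 30}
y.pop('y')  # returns 42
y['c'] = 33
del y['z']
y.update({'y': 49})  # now {'score': 1, 'c': 33, 'y': 49}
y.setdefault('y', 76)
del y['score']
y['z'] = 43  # {'c': 33, 'y': 49, 'z': 43}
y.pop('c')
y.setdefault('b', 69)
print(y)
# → {'y': 49, 'z': 43, 'b': 69}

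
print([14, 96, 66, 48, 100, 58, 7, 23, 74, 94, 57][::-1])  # [57, 94, 74, 23, 7, 58, 100, 48, 66, 96, 14]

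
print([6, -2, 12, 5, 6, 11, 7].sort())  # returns None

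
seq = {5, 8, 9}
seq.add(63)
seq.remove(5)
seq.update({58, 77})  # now {8, 9, 58, 63, 77}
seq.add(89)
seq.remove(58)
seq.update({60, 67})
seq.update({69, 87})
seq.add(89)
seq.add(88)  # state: {8, 9, 60, 63, 67, 69, 77, 87, 88, 89}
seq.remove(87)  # {8, 9, 60, 63, 67, 69, 77, 88, 89}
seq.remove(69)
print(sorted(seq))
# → [8, 9, 60, 63, 67, 77, 88, 89]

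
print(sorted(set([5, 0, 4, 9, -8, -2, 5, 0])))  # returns [-8, -2, 0, 4, 5, 9]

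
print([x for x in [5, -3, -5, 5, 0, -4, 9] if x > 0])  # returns [5, 5, 9]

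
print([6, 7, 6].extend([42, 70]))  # None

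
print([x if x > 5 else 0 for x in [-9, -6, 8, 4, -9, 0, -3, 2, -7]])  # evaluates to [0, 0, 8, 0, 0, 0, 0, 0, 0]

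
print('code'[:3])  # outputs cod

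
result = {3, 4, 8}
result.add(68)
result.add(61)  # {3, 4, 8, 61, 68}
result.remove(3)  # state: {4, 8, 61, 68}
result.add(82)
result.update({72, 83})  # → {4, 8, 61, 68, 72, 82, 83}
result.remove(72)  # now {4, 8, 61, 68, 82, 83}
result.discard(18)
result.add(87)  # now {4, 8, 61, 68, 82, 83, 87}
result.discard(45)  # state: {4, 8, 61, 68, 82, 83, 87}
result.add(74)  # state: {4, 8, 61, 68, 74, 82, 83, 87}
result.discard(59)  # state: {4, 8, 61, 68, 74, 82, 83, 87}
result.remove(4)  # {8, 61, 68, 74, 82, 83, 87}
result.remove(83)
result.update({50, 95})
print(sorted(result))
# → [8, 50, 61, 68, 74, 82, 87, 95]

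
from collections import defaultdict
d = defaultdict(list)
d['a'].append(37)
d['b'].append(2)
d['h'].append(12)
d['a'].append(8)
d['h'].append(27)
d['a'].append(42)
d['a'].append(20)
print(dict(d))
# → {'a': [37, 8, 42, 20], 'b': [2], 'h': [12, 27]}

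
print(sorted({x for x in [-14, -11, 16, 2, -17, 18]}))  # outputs [-17, -14, -11, 2, 16, 18]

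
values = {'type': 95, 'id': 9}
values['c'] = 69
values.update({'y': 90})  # {'type': 95, 'id': 9, 'c': 69, 'y': 90}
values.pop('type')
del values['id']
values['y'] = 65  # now {'c': 69, 'y': 65}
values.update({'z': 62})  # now {'c': 69, 'y': 65, 'z': 62}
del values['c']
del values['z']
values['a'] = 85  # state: {'y': 65, 'a': 85}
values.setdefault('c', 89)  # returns 89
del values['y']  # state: {'a': 85, 'c': 89}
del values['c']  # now {'a': 85}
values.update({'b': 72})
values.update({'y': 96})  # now {'a': 85, 'b': 72, 'y': 96}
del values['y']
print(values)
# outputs {'a': 85, 'b': 72}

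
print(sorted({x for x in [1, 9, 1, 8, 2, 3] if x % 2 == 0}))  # [2, 8]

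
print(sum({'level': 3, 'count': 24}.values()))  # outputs 27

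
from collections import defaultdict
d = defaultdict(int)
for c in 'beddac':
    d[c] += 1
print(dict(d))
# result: {'b': 1, 'e': 1, 'd': 2, 'a': 1, 'c': 1}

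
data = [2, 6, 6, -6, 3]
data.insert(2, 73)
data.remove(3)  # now [2, 6, 73, 6, -6]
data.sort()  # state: [-6, 2, 6, 6, 73]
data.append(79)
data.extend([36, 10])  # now [-6, 2, 6, 6, 73, 79, 36, 10]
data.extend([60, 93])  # [-6, 2, 6, 6, 73, 79, 36, 10, 60, 93]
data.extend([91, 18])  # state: [-6, 2, 6, 6, 73, 79, 36, 10, 60, 93, 91, 18]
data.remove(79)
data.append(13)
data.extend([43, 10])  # [-6, 2, 6, 6, 73, 36, 10, 60, 93, 91, 18, 13, 43, 10]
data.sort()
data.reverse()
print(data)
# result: [93, 91, 73, 60, 43, 36, 18, 13, 10, 10, 6, 6, 2, -6]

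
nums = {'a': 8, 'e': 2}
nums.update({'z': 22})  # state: {'a': 8, 'e': 2, 'z': 22}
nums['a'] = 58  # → {'a': 58, 'e': 2, 'z': 22}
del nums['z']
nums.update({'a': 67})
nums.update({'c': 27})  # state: {'a': 67, 'e': 2, 'c': 27}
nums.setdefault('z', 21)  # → 21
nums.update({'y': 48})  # {'a': 67, 'e': 2, 'c': 27, 'z': 21, 'y': 48}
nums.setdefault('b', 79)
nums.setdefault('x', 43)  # 43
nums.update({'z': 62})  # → {'a': 67, 'e': 2, 'c': 27, 'z': 62, 'y': 48, 'b': 79, 'x': 43}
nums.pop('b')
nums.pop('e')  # 2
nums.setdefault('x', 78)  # 43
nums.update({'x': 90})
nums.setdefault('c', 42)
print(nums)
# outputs {'a': 67, 'c': 27, 'z': 62, 'y': 48, 'x': 90}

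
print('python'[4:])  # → on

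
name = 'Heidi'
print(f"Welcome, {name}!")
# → Welcome, Heidi!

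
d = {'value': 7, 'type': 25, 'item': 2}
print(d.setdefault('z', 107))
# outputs 107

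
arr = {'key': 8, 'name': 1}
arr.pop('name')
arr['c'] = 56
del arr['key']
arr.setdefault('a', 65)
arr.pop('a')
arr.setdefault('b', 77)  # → 77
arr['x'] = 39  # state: {'c': 56, 'b': 77, 'x': 39}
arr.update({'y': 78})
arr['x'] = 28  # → {'c': 56, 'b': 77, 'x': 28, 'y': 78}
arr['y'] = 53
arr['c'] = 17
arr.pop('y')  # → 53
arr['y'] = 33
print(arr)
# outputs {'c': 17, 'b': 77, 'x': 28, 'y': 33}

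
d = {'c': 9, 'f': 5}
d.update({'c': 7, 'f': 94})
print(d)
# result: {'c': 7, 'f': 94}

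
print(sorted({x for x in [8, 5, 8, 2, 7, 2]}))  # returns [2, 5, 7, 8]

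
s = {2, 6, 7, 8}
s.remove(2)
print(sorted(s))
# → [6, 7, 8]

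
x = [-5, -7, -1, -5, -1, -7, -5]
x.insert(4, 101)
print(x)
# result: [-5, -7, -1, -5, 101, -1, -7, -5]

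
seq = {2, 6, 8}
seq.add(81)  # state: {2, 6, 8, 81}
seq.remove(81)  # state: {2, 6, 8}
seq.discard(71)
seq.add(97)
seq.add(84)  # {2, 6, 8, 84, 97}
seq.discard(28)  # {2, 6, 8, 84, 97}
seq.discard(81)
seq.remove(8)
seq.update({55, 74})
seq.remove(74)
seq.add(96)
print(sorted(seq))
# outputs [2, 6, 55, 84, 96, 97]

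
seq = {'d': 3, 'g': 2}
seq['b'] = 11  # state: {'d': 3, 'g': 2, 'b': 11}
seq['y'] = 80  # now {'d': 3, 'g': 2, 'b': 11, 'y': 80}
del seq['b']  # {'d': 3, 'g': 2, 'y': 80}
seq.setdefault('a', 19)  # 19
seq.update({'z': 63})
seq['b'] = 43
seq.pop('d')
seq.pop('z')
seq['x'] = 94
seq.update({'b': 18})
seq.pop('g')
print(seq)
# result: {'y': 80, 'a': 19, 'b': 18, 'x': 94}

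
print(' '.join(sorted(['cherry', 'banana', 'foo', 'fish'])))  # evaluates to banana cherry fish foo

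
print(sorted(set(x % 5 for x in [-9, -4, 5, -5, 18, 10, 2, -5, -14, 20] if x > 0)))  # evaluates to [0, 2, 3]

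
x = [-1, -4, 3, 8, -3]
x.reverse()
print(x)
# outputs [-3, 8, 3, -4, -1]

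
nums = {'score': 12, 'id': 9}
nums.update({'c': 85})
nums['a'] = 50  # {'score': 12, 'id': 9, 'c': 85, 'a': 50}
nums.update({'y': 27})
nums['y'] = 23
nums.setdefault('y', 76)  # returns 23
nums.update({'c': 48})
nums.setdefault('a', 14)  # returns 50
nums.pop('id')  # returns 9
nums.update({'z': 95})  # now {'score': 12, 'c': 48, 'a': 50, 'y': 23, 'z': 95}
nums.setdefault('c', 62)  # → 48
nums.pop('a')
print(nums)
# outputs {'score': 12, 'c': 48, 'y': 23, 'z': 95}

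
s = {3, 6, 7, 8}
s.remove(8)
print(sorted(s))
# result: [3, 6, 7]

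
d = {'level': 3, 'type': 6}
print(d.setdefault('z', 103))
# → 103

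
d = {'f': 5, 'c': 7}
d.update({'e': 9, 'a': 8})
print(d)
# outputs {'f': 5, 'c': 7, 'e': 9, 'a': 8}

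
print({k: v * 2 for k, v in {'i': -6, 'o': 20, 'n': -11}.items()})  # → {'i': -12, 'o': 40, 'n': -22}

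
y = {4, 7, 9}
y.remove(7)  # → {4, 9}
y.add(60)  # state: {4, 9, 60}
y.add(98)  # {4, 9, 60, 98}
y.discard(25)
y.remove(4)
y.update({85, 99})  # {9, 60, 85, 98, 99}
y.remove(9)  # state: {60, 85, 98, 99}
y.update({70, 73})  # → {60, 70, 73, 85, 98, 99}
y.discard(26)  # {60, 70, 73, 85, 98, 99}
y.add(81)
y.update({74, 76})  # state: {60, 70, 73, 74, 76, 81, 85, 98, 99}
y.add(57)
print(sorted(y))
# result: [57, 60, 70, 73, 74, 76, 81, 85, 98, 99]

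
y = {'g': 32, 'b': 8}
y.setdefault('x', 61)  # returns 61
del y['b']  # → {'g': 32, 'x': 61}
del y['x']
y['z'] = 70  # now {'g': 32, 'z': 70}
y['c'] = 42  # {'g': 32, 'z': 70, 'c': 42}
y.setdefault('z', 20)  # 70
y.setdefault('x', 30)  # 30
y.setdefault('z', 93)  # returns 70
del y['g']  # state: {'z': 70, 'c': 42, 'x': 30}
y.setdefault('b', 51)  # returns 51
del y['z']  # {'c': 42, 'x': 30, 'b': 51}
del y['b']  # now {'c': 42, 'x': 30}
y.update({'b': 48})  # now {'c': 42, 'x': 30, 'b': 48}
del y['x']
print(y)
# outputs {'c': 42, 'b': 48}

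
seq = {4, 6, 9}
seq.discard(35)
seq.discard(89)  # {4, 6, 9}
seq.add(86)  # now {4, 6, 9, 86}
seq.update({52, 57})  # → {4, 6, 9, 52, 57, 86}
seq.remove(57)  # {4, 6, 9, 52, 86}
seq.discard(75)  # {4, 6, 9, 52, 86}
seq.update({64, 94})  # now {4, 6, 9, 52, 64, 86, 94}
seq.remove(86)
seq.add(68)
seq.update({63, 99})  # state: {4, 6, 9, 52, 63, 64, 68, 94, 99}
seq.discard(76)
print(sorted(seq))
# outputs [4, 6, 9, 52, 63, 64, 68, 94, 99]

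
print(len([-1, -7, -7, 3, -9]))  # 5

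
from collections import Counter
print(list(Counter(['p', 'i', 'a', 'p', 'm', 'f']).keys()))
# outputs ['p', 'i', 'a', 'm', 'f']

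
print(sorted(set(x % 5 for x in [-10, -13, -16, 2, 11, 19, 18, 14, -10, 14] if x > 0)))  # [1, 2, 3, 4]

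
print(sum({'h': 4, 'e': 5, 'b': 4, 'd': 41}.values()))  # 54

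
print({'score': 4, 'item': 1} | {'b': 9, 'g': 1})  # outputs {'score': 4, 'item': 1, 'b': 9, 'g': 1}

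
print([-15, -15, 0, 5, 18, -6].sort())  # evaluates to None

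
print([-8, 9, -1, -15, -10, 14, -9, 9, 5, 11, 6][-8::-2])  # [-15, 9]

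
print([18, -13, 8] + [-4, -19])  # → [18, -13, 8, -4, -19]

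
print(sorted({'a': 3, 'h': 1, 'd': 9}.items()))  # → [('a', 3), ('d', 9), ('h', 1)]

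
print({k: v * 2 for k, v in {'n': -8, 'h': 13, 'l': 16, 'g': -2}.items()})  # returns {'n': -16, 'h': 26, 'l': 32, 'g': -4}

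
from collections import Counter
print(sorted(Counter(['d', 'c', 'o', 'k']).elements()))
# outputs ['c', 'd', 'k', 'o']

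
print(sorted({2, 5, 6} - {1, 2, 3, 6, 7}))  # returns [5]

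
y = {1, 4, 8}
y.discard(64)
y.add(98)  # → {1, 4, 8, 98}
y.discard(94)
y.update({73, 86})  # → {1, 4, 8, 73, 86, 98}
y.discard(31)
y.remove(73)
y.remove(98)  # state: {1, 4, 8, 86}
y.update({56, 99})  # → {1, 4, 8, 56, 86, 99}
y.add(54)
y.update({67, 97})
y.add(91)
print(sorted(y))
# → [1, 4, 8, 54, 56, 67, 86, 91, 97, 99]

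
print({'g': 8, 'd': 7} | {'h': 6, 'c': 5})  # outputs {'g': 8, 'd': 7, 'h': 6, 'c': 5}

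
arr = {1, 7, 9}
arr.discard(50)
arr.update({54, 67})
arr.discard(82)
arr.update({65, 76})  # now {1, 7, 9, 54, 65, 67, 76}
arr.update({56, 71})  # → {1, 7, 9, 54, 56, 65, 67, 71, 76}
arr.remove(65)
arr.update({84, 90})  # {1, 7, 9, 54, 56, 67, 71, 76, 84, 90}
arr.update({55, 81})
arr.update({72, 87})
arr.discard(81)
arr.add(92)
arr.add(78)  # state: {1, 7, 9, 54, 55, 56, 67, 71, 72, 76, 78, 84, 87, 90, 92}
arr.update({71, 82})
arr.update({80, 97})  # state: {1, 7, 9, 54, 55, 56, 67, 71, 72, 76, 78, 80, 82, 84, 87, 90, 92, 97}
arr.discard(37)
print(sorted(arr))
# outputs [1, 7, 9, 54, 55, 56, 67, 71, 72, 76, 78, 80, 82, 84, 87, 90, 92, 97]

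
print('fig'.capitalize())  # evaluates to Fig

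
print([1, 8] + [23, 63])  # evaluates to [1, 8, 23, 63]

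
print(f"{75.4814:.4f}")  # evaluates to 75.4814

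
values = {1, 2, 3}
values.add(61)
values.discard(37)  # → {1, 2, 3, 61}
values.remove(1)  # {2, 3, 61}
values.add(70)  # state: {2, 3, 61, 70}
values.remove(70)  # {2, 3, 61}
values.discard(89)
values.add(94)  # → {2, 3, 61, 94}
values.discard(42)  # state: {2, 3, 61, 94}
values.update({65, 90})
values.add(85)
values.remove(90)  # {2, 3, 61, 65, 85, 94}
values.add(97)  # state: {2, 3, 61, 65, 85, 94, 97}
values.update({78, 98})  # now {2, 3, 61, 65, 78, 85, 94, 97, 98}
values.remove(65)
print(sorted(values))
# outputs [2, 3, 61, 78, 85, 94, 97, 98]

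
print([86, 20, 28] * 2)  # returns [86, 20, 28, 86, 20, 28]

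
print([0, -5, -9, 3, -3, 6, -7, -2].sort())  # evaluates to None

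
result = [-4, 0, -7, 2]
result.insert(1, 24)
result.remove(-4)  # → [24, 0, -7, 2]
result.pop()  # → 2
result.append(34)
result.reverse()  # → [34, -7, 0, 24]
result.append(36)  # [34, -7, 0, 24, 36]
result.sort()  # [-7, 0, 24, 34, 36]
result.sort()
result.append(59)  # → [-7, 0, 24, 34, 36, 59]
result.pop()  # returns 59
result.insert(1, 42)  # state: [-7, 42, 0, 24, 34, 36]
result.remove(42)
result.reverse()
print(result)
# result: [36, 34, 24, 0, -7]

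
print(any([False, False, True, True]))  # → True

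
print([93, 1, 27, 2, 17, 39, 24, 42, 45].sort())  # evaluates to None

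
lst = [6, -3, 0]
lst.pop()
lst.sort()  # [-3, 6]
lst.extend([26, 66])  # [-3, 6, 26, 66]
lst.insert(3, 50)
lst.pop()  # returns 66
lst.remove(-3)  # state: [6, 26, 50]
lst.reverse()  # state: [50, 26, 6]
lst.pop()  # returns 6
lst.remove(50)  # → [26]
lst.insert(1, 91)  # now [26, 91]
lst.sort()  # [26, 91]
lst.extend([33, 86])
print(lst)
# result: [26, 91, 33, 86]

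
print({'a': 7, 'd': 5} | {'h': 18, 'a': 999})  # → {'a': 999, 'd': 5, 'h': 18}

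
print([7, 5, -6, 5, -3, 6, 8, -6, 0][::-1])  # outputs [0, -6, 8, 6, -3, 5, -6, 5, 7]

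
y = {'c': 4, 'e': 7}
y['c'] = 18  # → {'c': 18, 'e': 7}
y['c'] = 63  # {'c': 63, 'e': 7}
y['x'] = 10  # {'c': 63, 'e': 7, 'x': 10}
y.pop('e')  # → 7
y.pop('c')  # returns 63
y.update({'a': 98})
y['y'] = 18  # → {'x': 10, 'a': 98, 'y': 18}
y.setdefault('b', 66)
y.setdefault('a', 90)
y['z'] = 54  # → {'x': 10, 'a': 98, 'y': 18, 'b': 66, 'z': 54}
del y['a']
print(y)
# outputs {'x': 10, 'y': 18, 'b': 66, 'z': 54}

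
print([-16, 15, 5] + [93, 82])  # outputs [-16, 15, 5, 93, 82]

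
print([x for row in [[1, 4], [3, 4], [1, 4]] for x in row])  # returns [1, 4, 3, 4, 1, 4]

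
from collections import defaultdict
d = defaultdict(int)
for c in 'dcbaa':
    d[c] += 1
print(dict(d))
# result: {'d': 1, 'c': 1, 'b': 1, 'a': 2}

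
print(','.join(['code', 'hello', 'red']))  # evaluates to code,hello,red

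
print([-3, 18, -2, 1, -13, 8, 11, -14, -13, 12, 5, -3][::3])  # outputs [-3, 1, 11, 12]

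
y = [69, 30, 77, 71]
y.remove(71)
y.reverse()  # [77, 30, 69]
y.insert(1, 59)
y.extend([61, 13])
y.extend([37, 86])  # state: [77, 59, 30, 69, 61, 13, 37, 86]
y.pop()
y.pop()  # 37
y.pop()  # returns 13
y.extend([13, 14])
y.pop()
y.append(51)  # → [77, 59, 30, 69, 61, 13, 51]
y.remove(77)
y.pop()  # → 51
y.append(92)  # [59, 30, 69, 61, 13, 92]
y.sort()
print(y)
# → [13, 30, 59, 61, 69, 92]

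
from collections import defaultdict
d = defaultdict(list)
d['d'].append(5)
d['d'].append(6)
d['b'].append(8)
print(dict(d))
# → {'d': [5, 6], 'b': [8]}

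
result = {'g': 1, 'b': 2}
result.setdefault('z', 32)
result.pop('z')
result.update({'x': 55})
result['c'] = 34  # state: {'g': 1, 'b': 2, 'x': 55, 'c': 34}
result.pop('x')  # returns 55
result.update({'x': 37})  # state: {'g': 1, 'b': 2, 'c': 34, 'x': 37}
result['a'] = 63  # {'g': 1, 'b': 2, 'c': 34, 'x': 37, 'a': 63}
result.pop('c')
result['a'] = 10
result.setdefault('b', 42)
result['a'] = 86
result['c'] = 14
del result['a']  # {'g': 1, 'b': 2, 'x': 37, 'c': 14}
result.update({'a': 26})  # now {'g': 1, 'b': 2, 'x': 37, 'c': 14, 'a': 26}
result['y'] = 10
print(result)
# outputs {'g': 1, 'b': 2, 'x': 37, 'c': 14, 'a': 26, 'y': 10}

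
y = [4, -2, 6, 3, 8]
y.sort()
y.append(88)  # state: [-2, 3, 4, 6, 8, 88]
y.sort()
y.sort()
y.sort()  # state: [-2, 3, 4, 6, 8, 88]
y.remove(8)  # [-2, 3, 4, 6, 88]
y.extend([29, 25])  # [-2, 3, 4, 6, 88, 29, 25]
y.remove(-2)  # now [3, 4, 6, 88, 29, 25]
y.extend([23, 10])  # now [3, 4, 6, 88, 29, 25, 23, 10]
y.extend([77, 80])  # [3, 4, 6, 88, 29, 25, 23, 10, 77, 80]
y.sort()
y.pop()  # 88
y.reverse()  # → [80, 77, 29, 25, 23, 10, 6, 4, 3]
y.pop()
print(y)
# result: [80, 77, 29, 25, 23, 10, 6, 4]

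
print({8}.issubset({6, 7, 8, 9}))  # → True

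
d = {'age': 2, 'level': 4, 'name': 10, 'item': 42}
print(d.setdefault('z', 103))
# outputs 103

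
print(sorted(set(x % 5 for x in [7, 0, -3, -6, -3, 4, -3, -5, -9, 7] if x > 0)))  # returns [2, 4]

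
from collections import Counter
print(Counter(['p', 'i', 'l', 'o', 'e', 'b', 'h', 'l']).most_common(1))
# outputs [('l', 2)]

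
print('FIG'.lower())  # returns fig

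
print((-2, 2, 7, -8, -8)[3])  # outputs -8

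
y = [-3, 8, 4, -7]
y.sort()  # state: [-7, -3, 4, 8]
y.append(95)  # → [-7, -3, 4, 8, 95]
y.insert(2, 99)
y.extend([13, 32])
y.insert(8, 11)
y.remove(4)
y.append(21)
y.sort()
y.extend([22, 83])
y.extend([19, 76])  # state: [-7, -3, 8, 11, 13, 21, 32, 95, 99, 22, 83, 19, 76]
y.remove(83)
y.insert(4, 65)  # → [-7, -3, 8, 11, 65, 13, 21, 32, 95, 99, 22, 19, 76]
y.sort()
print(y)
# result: [-7, -3, 8, 11, 13, 19, 21, 22, 32, 65, 76, 95, 99]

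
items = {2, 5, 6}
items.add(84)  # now {2, 5, 6, 84}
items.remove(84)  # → {2, 5, 6}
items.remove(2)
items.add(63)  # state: {5, 6, 63}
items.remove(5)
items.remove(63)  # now {6}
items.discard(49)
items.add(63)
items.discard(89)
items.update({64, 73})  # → {6, 63, 64, 73}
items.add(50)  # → {6, 50, 63, 64, 73}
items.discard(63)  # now {6, 50, 64, 73}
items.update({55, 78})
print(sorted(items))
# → [6, 50, 55, 64, 73, 78]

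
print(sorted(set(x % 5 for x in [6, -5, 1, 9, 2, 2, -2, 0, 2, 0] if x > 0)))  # [1, 2, 4]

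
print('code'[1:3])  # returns od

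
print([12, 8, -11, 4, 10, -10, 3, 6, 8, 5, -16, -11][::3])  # [12, 4, 3, 5]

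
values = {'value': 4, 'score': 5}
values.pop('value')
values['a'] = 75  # {'score': 5, 'a': 75}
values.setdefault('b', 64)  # 64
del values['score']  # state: {'a': 75, 'b': 64}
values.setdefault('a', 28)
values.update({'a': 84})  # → {'a': 84, 'b': 64}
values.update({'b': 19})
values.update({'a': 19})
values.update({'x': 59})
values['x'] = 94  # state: {'a': 19, 'b': 19, 'x': 94}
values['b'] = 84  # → {'a': 19, 'b': 84, 'x': 94}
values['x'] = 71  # {'a': 19, 'b': 84, 'x': 71}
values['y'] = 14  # {'a': 19, 'b': 84, 'x': 71, 'y': 14}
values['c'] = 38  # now {'a': 19, 'b': 84, 'x': 71, 'y': 14, 'c': 38}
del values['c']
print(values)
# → {'a': 19, 'b': 84, 'x': 71, 'y': 14}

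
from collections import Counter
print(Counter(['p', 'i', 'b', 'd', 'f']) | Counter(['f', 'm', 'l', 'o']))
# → Counter({'p': 1, 'i': 1, 'b': 1, 'd': 1, 'f': 1, 'm': 1, 'l': 1, 'o': 1})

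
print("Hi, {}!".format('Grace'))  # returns Hi, Grace!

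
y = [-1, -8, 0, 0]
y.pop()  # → 0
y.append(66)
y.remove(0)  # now [-1, -8, 66]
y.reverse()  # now [66, -8, -1]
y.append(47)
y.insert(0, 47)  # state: [47, 66, -8, -1, 47]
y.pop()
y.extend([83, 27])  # [47, 66, -8, -1, 83, 27]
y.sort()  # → [-8, -1, 27, 47, 66, 83]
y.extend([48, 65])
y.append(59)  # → [-8, -1, 27, 47, 66, 83, 48, 65, 59]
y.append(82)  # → [-8, -1, 27, 47, 66, 83, 48, 65, 59, 82]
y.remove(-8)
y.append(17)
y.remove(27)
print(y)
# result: [-1, 47, 66, 83, 48, 65, 59, 82, 17]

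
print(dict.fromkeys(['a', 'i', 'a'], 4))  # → {'a': 4, 'i': 4}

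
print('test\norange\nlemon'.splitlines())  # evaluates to ['test', 'orange', 'lemon']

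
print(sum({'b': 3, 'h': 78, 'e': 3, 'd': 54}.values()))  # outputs 138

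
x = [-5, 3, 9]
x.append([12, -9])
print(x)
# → [-5, 3, 9, [12, -9]]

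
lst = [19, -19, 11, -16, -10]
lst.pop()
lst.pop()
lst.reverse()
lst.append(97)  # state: [11, -19, 19, 97]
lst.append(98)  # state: [11, -19, 19, 97, 98]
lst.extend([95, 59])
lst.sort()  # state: [-19, 11, 19, 59, 95, 97, 98]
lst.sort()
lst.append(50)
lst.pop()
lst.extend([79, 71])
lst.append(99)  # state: [-19, 11, 19, 59, 95, 97, 98, 79, 71, 99]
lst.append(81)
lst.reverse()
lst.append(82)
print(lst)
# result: [81, 99, 71, 79, 98, 97, 95, 59, 19, 11, -19, 82]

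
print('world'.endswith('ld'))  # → True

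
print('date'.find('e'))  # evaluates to 3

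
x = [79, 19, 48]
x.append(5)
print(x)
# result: [79, 19, 48, 5]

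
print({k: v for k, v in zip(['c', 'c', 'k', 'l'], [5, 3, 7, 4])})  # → {'c': 3, 'k': 7, 'l': 4}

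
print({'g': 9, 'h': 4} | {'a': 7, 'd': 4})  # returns {'g': 9, 'h': 4, 'a': 7, 'd': 4}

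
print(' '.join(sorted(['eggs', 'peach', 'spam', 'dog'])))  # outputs dog eggs peach spam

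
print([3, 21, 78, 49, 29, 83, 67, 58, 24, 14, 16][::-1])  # [16, 14, 24, 58, 67, 83, 29, 49, 78, 21, 3]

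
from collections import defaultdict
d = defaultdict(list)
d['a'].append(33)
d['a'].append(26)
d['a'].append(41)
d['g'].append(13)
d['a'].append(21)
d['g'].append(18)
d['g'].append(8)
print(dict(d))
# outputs {'a': [33, 26, 41, 21], 'g': [13, 18, 8]}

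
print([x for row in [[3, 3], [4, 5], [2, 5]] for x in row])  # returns [3, 3, 4, 5, 2, 5]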